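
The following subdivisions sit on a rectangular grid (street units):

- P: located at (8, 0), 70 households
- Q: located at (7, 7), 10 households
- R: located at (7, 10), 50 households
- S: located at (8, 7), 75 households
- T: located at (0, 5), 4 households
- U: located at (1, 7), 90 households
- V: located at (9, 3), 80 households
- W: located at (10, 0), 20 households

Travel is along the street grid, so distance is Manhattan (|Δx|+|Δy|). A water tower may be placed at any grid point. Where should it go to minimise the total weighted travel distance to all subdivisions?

Manhattan distance separates: Σwᵢ(|x−xᵢ|+|y−yᵢ|) = Σwᵢ|x−xᵢ| + Σwᵢ|y−yᵢ|, so x and y are optimised independently as 1-D weighted medians.
Total weight W = 399; half = 199.5.
x-coordinate, sorted with cumulative weight:
  x=0 (T, w=4) cum 4
  x=1 (U, w=90) cum 94
  x=7 (Q, w=10) cum 104
  x=7 (R, w=50) cum 154
  x=8 (P, w=70) cum 224  ← median
  x=8 (S, w=75) cum 299
  x=9 (V, w=80) cum 379
  x=10 (W, w=20) cum 399
⇒ x* = 8
y-coordinate, sorted with cumulative weight:
  y=0 (P, w=70) cum 70
  y=0 (W, w=20) cum 90
  y=3 (V, w=80) cum 170
  y=5 (T, w=4) cum 174
  y=7 (Q, w=10) cum 184
  y=7 (S, w=75) cum 259  ← median
  y=7 (U, w=90) cum 349
  y=10 (R, w=50) cum 399
⇒ y* = 7

(8, 7)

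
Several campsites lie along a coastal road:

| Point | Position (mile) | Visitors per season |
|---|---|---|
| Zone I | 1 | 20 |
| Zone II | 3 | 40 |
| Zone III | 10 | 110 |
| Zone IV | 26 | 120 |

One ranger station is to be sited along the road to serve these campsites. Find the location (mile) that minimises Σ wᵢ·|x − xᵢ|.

x = 10

For a sum of weighted absolute distances on a line, the optimum is the weighted median (not the mean). Total weight W = 290; half-weight = 145.
Sort by position and accumulate weight:
  mile 1 (Zone I, w=20) → cum 20
  mile 3 (Zone II, w=40) → cum 60
  mile 10 (Zone III, w=110) → cum 170  ≥ 145 → median here
  mile 26 (Zone IV, w=120) → cum 290
Optimal location: mile 10.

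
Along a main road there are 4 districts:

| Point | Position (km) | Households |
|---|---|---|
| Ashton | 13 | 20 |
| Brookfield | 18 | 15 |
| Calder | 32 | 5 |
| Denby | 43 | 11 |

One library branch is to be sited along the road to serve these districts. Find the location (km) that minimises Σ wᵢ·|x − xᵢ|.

x = 18

For a sum of weighted absolute distances on a line, the optimum is the weighted median (not the mean). Total weight W = 51; half-weight = 25.5.
Sort by position and accumulate weight:
  km 13 (Ashton, w=20) → cum 20
  km 18 (Brookfield, w=15) → cum 35  ≥ 25.5 → median here
  km 32 (Calder, w=5) → cum 40
  km 43 (Denby, w=11) → cum 51
Optimal location: km 18.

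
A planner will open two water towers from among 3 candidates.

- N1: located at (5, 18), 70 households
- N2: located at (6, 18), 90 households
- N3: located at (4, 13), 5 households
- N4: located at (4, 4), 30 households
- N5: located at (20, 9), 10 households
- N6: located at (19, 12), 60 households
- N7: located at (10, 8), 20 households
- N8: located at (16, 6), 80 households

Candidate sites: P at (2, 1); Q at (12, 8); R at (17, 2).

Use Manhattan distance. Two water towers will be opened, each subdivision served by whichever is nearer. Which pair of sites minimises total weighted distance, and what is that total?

{P, Q}, total 4115

Evaluate every pair (each demand assigned to the nearer of the two):
  {P, Q}: total = 4115
  {Q, R}: total = 4245
  {P, R}: total = 4990
Best pair: {P, Q} with total 4115.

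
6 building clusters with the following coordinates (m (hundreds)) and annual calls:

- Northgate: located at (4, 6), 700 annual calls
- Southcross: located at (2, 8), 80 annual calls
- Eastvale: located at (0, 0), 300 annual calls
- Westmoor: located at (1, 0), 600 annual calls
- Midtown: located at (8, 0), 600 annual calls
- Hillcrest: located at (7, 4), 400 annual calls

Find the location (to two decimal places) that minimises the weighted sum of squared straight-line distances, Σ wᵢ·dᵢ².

(4.16, 2.40)

The minimiser of Σwᵢ‖p−pᵢ‖² is the weighted centroid p* = (Σwᵢpᵢ)/(Σwᵢ).
Σwᵢ = 2680.
Σwᵢxᵢ = 700·4 + 80·2 + 300·0 + 600·1 + 600·8 + 400·7 = 11160.
Σwᵢyᵢ = 700·6 + 80·8 + 300·0 + 600·0 + 600·0 + 400·4 = 6440.
x* = 11160/2680 = 4.16, y* = 6440/2680 = 2.40.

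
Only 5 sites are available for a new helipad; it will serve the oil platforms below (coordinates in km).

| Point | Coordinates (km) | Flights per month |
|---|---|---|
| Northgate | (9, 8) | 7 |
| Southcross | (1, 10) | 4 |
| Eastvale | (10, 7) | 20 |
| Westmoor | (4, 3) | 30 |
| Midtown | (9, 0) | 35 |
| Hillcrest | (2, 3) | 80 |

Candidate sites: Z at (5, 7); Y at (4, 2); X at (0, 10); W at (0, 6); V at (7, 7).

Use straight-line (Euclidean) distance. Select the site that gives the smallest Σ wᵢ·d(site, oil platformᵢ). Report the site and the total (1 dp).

Total weighted distance at each candidate:
  Z (5, 7): total = 954.7
  Y (4, 2): total = 642.4
  X (0, 10): total = 1572.5
  W (0, 6): total = 1099.1
  V (7, 7): total = 1019.5
Minimum is at Y with total 642.4 km.

Y, total 642.4 km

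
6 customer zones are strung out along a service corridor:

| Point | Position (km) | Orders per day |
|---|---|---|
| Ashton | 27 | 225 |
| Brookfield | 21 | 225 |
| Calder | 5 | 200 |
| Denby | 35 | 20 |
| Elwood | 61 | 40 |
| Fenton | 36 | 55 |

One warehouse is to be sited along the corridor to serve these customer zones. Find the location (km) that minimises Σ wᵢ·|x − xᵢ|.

For a sum of weighted absolute distances on a line, the optimum is the weighted median (not the mean). Total weight W = 765; half-weight = 382.5.
Sort by position and accumulate weight:
  km 5 (Calder, w=200) → cum 200
  km 21 (Brookfield, w=225) → cum 425  ≥ 382.5 → median here
  km 27 (Ashton, w=225) → cum 650
  km 35 (Denby, w=20) → cum 670
  km 36 (Fenton, w=55) → cum 725
  km 61 (Elwood, w=40) → cum 765
Optimal location: km 21.

x = 21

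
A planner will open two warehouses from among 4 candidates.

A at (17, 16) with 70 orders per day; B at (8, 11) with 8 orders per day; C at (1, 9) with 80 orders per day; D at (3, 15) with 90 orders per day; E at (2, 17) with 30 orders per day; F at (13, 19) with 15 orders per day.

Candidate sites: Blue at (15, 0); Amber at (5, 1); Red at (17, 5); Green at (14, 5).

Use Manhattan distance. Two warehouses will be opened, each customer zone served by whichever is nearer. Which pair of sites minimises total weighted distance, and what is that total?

Evaluate every pair (each demand assigned to the nearer of the two):
  {Amber, Red}: total = 4114
  {Amber, Green}: total = 4271
  {Blue, Amber}: total = 4649
  {Red, Green}: total = 5061
  {Blue, Green}: total = 5271
  {Blue, Red}: total = 5730
Best pair: {Amber, Red} with total 4114.

{Amber, Red}, total 4114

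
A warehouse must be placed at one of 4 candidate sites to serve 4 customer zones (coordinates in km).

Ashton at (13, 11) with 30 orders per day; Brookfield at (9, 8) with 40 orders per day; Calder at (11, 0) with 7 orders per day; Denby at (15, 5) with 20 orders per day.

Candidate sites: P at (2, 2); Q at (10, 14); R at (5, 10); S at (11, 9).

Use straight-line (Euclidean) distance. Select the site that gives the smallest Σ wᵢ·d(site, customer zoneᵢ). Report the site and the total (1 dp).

Total weighted distance at each candidate:
  P (2, 2): total = 1126.5
  Q (10, 14): total = 674.8
  R (5, 10): total = 726.0
  S (11, 9): total = 350.4
Minimum is at S with total 350.4 km.

S, total 350.4 km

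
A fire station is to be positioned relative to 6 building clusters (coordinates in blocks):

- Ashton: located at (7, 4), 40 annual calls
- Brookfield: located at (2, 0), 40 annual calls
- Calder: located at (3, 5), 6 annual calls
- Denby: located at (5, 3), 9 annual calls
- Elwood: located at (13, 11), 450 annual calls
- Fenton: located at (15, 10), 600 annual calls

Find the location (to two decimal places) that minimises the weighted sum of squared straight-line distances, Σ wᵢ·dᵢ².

The minimiser of Σwᵢ‖p−pᵢ‖² is the weighted centroid p* = (Σwᵢpᵢ)/(Σwᵢ).
Σwᵢ = 1145.
Σwᵢxᵢ = 40·7 + 40·2 + 6·3 + 9·5 + 450·13 + 600·15 = 15273.
Σwᵢyᵢ = 40·4 + 40·0 + 6·5 + 9·3 + 450·11 + 600·10 = 11167.
x* = 15273/1145 = 13.34, y* = 11167/1145 = 9.75.

(13.34, 9.75)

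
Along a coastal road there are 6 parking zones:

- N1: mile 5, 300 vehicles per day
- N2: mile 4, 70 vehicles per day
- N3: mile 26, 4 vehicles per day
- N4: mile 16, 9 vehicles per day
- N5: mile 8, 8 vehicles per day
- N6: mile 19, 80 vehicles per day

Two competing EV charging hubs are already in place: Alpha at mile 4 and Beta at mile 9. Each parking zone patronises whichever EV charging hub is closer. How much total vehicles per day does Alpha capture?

370

The indifferent point is the midpoint (4+9)/2 = 6.5; parking zones left of it (closer to Alpha at 4) go to Alpha, those right go to Beta.
  N2 at 4 (w=70) → Alpha
  N1 at 5 (w=300) → Alpha
  N5 at 8 (w=8) → Beta
  N4 at 16 (w=9) → Beta
  N6 at 19 (w=80) → Beta
  N3 at 26 (w=4) → Beta
Alpha captures 370; Beta captures 101.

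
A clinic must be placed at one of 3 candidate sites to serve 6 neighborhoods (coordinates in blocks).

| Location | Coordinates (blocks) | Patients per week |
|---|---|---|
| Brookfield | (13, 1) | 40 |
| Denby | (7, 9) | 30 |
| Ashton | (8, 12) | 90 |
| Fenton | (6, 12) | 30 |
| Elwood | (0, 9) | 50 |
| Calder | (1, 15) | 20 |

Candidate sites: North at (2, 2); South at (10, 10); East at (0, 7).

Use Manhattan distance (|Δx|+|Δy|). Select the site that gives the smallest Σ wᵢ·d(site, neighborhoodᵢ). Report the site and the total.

South, total 1970 blocks

Total weighted distance at each candidate:
  North (2, 2): total = 3430
  South (10, 10): total = 1970
  East (0, 7): total = 2810
Minimum is at South with total 1970 blocks.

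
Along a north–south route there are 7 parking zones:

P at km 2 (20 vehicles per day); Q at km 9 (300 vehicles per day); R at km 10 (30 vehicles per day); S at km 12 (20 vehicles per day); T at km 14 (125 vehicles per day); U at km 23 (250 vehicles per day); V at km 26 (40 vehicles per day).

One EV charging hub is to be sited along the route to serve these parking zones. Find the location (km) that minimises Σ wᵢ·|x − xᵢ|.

For a sum of weighted absolute distances on a line, the optimum is the weighted median (not the mean). Total weight W = 785; half-weight = 392.5.
Sort by position and accumulate weight:
  km 2 (P, w=20) → cum 20
  km 9 (Q, w=300) → cum 320
  km 10 (R, w=30) → cum 350
  km 12 (S, w=20) → cum 370
  km 14 (T, w=125) → cum 495  ≥ 392.5 → median here
  km 23 (U, w=250) → cum 745
  km 26 (V, w=40) → cum 785
Optimal location: km 14.

x = 14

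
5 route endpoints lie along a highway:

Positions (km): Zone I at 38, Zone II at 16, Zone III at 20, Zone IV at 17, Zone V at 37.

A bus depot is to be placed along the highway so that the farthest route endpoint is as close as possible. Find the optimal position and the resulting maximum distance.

The 1-center on a line is the midpoint of the two extreme points: leftmost at 16, rightmost at 38.
Optimal location = (16 + 38)/2 = 27; maximum distance = (38 − 16)/2 = 11.

location 27, max distance 11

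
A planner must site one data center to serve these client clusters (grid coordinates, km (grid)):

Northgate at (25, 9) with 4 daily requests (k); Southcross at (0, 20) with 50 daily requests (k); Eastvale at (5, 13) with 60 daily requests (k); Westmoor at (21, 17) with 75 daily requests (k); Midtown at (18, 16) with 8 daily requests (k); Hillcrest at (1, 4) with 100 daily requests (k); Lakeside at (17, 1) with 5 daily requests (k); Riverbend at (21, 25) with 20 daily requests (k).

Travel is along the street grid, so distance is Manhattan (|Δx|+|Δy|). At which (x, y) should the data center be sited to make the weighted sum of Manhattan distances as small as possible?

Manhattan distance separates: Σwᵢ(|x−xᵢ|+|y−yᵢ|) = Σwᵢ|x−xᵢ| + Σwᵢ|y−yᵢ|, so x and y are optimised independently as 1-D weighted medians.
Total weight W = 322; half = 161.
x-coordinate, sorted with cumulative weight:
  x=0 (Southcross, w=50) cum 50
  x=1 (Hillcrest, w=100) cum 150
  x=5 (Eastvale, w=60) cum 210  ← median
  x=17 (Lakeside, w=5) cum 215
  x=18 (Midtown, w=8) cum 223
  x=21 (Westmoor, w=75) cum 298
  x=21 (Riverbend, w=20) cum 318
  x=25 (Northgate, w=4) cum 322
⇒ x* = 5
y-coordinate, sorted with cumulative weight:
  y=1 (Lakeside, w=5) cum 5
  y=4 (Hillcrest, w=100) cum 105
  y=9 (Northgate, w=4) cum 109
  y=13 (Eastvale, w=60) cum 169  ← median
  y=16 (Midtown, w=8) cum 177
  y=17 (Westmoor, w=75) cum 252
  y=20 (Southcross, w=50) cum 302
  y=25 (Riverbend, w=20) cum 322
⇒ y* = 13

(5, 13)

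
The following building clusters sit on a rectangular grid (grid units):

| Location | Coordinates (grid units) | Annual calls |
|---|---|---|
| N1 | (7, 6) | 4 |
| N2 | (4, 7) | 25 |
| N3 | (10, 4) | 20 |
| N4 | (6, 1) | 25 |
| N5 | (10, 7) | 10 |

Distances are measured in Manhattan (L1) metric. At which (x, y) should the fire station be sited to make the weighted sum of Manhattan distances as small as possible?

(6, 4)

Manhattan distance separates: Σwᵢ(|x−xᵢ|+|y−yᵢ|) = Σwᵢ|x−xᵢ| + Σwᵢ|y−yᵢ|, so x and y are optimised independently as 1-D weighted medians.
Total weight W = 84; half = 42.
x-coordinate, sorted with cumulative weight:
  x=4 (N2, w=25) cum 25
  x=6 (N4, w=25) cum 50  ← median
  x=7 (N1, w=4) cum 54
  x=10 (N3, w=20) cum 74
  x=10 (N5, w=10) cum 84
⇒ x* = 6
y-coordinate, sorted with cumulative weight:
  y=1 (N4, w=25) cum 25
  y=4 (N3, w=20) cum 45  ← median
  y=6 (N1, w=4) cum 49
  y=7 (N2, w=25) cum 74
  y=7 (N5, w=10) cum 84
⇒ y* = 4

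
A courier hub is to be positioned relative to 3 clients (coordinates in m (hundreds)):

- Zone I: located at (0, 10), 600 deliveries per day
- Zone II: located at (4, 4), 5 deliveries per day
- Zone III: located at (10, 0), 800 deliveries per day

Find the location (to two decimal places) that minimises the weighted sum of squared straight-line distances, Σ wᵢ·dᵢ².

(5.71, 4.28)

The minimiser of Σwᵢ‖p−pᵢ‖² is the weighted centroid p* = (Σwᵢpᵢ)/(Σwᵢ).
Σwᵢ = 1405.
Σwᵢxᵢ = 600·0 + 5·4 + 800·10 = 8020.
Σwᵢyᵢ = 600·10 + 5·4 + 800·0 = 6020.
x* = 8020/1405 = 5.71, y* = 6020/1405 = 4.28.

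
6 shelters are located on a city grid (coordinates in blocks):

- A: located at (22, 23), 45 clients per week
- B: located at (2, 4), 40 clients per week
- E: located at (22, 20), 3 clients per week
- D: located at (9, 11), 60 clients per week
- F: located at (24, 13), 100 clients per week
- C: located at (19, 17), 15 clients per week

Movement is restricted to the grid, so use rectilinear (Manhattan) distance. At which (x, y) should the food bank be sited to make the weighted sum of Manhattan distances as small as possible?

(22, 13)

Manhattan distance separates: Σwᵢ(|x−xᵢ|+|y−yᵢ|) = Σwᵢ|x−xᵢ| + Σwᵢ|y−yᵢ|, so x and y are optimised independently as 1-D weighted medians.
Total weight W = 263; half = 131.5.
x-coordinate, sorted with cumulative weight:
  x=2 (B, w=40) cum 40
  x=9 (D, w=60) cum 100
  x=19 (C, w=15) cum 115
  x=22 (A, w=45) cum 160  ← median
  x=22 (E, w=3) cum 163
  x=24 (F, w=100) cum 263
⇒ x* = 22
y-coordinate, sorted with cumulative weight:
  y=4 (B, w=40) cum 40
  y=11 (D, w=60) cum 100
  y=13 (F, w=100) cum 200  ← median
  y=17 (C, w=15) cum 215
  y=20 (E, w=3) cum 218
  y=23 (A, w=45) cum 263
⇒ y* = 13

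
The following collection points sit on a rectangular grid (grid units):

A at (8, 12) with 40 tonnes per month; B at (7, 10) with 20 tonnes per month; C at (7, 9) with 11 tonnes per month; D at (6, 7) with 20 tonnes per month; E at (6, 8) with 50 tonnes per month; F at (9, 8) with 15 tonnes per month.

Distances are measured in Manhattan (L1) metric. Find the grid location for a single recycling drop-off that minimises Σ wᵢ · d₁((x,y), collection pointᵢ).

(7, 8)

Manhattan distance separates: Σwᵢ(|x−xᵢ|+|y−yᵢ|) = Σwᵢ|x−xᵢ| + Σwᵢ|y−yᵢ|, so x and y are optimised independently as 1-D weighted medians.
Total weight W = 156; half = 78.
x-coordinate, sorted with cumulative weight:
  x=6 (D, w=20) cum 20
  x=6 (E, w=50) cum 70
  x=7 (B, w=20) cum 90  ← median
  x=7 (C, w=11) cum 101
  x=8 (A, w=40) cum 141
  x=9 (F, w=15) cum 156
⇒ x* = 7
y-coordinate, sorted with cumulative weight:
  y=7 (D, w=20) cum 20
  y=8 (E, w=50) cum 70
  y=8 (F, w=15) cum 85  ← median
  y=9 (C, w=11) cum 96
  y=10 (B, w=20) cum 116
  y=12 (A, w=40) cum 156
⇒ y* = 8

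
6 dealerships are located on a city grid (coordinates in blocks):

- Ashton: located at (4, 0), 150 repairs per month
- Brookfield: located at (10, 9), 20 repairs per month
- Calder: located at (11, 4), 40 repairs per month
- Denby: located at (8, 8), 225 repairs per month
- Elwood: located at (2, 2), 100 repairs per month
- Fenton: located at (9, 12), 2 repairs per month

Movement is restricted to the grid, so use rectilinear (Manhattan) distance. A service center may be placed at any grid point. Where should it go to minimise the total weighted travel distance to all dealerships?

Manhattan distance separates: Σwᵢ(|x−xᵢ|+|y−yᵢ|) = Σwᵢ|x−xᵢ| + Σwᵢ|y−yᵢ|, so x and y are optimised independently as 1-D weighted medians.
Total weight W = 537; half = 268.5.
x-coordinate, sorted with cumulative weight:
  x=2 (Elwood, w=100) cum 100
  x=4 (Ashton, w=150) cum 250
  x=8 (Denby, w=225) cum 475  ← median
  x=9 (Fenton, w=2) cum 477
  x=10 (Brookfield, w=20) cum 497
  x=11 (Calder, w=40) cum 537
⇒ x* = 8
y-coordinate, sorted with cumulative weight:
  y=0 (Ashton, w=150) cum 150
  y=2 (Elwood, w=100) cum 250
  y=4 (Calder, w=40) cum 290  ← median
  y=8 (Denby, w=225) cum 515
  y=9 (Brookfield, w=20) cum 535
  y=12 (Fenton, w=2) cum 537
⇒ y* = 4

(8, 4)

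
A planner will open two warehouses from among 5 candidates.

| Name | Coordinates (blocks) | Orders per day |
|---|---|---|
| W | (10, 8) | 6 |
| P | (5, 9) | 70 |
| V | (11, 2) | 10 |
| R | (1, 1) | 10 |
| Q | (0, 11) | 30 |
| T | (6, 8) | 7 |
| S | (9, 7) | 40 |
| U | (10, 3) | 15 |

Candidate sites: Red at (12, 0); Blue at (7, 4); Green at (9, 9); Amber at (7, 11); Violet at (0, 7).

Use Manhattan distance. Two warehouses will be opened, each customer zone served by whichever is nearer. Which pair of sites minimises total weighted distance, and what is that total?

{Green, Violet}, total 785

Evaluate every pair (each demand assigned to the nearer of the two):
  {Green, Violet}: total = 785
  {Blue, Green}: total = 940
  {Red, Green}: total = 955
  {Blue, Amber}: total = 964
  {Green, Amber}: total = 965
  {Red, Amber}: total = 1019
  {Amber, Violet}: total = 1069
  {Blue, Violet}: total = 1077
  {Red, Violet}: total = 1254
  {Red, Blue}: total = 1367
Best pair: {Green, Violet} with total 785.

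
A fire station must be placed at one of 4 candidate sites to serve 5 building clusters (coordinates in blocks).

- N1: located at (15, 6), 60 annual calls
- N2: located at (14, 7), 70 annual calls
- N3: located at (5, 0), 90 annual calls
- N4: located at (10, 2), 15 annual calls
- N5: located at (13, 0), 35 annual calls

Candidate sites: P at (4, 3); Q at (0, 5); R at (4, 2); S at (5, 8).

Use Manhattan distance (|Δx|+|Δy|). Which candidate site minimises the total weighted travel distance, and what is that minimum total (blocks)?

R, total 2695 blocks

Total weighted distance at each candidate:
  P (4, 3): total = 2705
  Q (0, 5): total = 3805
  R (4, 2): total = 2695
  S (5, 8): total = 2865
Minimum is at R with total 2695 blocks.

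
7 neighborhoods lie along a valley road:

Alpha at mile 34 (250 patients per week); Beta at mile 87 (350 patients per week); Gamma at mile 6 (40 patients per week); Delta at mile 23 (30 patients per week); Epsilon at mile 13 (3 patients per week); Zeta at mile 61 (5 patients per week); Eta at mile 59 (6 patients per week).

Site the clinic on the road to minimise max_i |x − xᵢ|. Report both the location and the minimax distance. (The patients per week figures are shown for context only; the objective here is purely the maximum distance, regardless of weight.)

The 1-center on a line is the midpoint of the two extreme points: leftmost at 6, rightmost at 87.
Optimal location = (6 + 87)/2 = 46.5; maximum distance = (87 − 6)/2 = 40.5.

location 46.5, max distance 40.5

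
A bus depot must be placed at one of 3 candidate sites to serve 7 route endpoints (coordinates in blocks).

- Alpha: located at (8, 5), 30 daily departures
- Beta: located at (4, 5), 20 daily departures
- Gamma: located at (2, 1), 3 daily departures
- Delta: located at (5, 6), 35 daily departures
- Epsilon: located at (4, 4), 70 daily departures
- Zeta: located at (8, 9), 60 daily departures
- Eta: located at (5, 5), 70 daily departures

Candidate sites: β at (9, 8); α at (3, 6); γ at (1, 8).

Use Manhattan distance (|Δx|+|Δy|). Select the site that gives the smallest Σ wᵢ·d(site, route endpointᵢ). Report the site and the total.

α, total 1208 blocks

Total weighted distance at each candidate:
  β (9, 8): total = 1772
  α (3, 6): total = 1208
  γ (1, 8): total = 2114
Minimum is at α with total 1208 blocks.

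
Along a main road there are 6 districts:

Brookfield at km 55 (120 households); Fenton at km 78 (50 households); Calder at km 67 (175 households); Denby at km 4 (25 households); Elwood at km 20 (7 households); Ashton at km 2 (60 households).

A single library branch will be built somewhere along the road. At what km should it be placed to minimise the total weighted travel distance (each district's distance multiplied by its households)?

For a sum of weighted absolute distances on a line, the optimum is the weighted median (not the mean). Total weight W = 437; half-weight = 218.5.
Sort by position and accumulate weight:
  km 2 (Ashton, w=60) → cum 60
  km 4 (Denby, w=25) → cum 85
  km 20 (Elwood, w=7) → cum 92
  km 55 (Brookfield, w=120) → cum 212
  km 67 (Calder, w=175) → cum 387  ≥ 218.5 → median here
  km 78 (Fenton, w=50) → cum 437
Optimal location: km 67.

x = 67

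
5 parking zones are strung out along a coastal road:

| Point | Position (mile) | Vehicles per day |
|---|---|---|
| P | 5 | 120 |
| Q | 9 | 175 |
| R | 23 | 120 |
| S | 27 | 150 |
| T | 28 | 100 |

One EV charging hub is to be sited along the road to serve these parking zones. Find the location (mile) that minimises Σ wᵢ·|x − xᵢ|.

For a sum of weighted absolute distances on a line, the optimum is the weighted median (not the mean). Total weight W = 665; half-weight = 332.5.
Sort by position and accumulate weight:
  mile 5 (P, w=120) → cum 120
  mile 9 (Q, w=175) → cum 295
  mile 23 (R, w=120) → cum 415  ≥ 332.5 → median here
  mile 27 (S, w=150) → cum 565
  mile 28 (T, w=100) → cum 665
Optimal location: mile 23.

x = 23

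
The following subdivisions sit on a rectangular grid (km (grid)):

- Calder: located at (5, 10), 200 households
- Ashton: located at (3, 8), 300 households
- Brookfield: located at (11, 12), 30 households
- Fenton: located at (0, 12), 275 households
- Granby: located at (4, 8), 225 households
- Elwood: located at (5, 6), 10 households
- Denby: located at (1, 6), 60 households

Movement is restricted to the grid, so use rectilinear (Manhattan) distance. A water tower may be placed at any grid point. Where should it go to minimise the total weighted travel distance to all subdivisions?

(3, 8)

Manhattan distance separates: Σwᵢ(|x−xᵢ|+|y−yᵢ|) = Σwᵢ|x−xᵢ| + Σwᵢ|y−yᵢ|, so x and y are optimised independently as 1-D weighted medians.
Total weight W = 1100; half = 550.
x-coordinate, sorted with cumulative weight:
  x=0 (Fenton, w=275) cum 275
  x=1 (Denby, w=60) cum 335
  x=3 (Ashton, w=300) cum 635  ← median
  x=4 (Granby, w=225) cum 860
  x=5 (Calder, w=200) cum 1060
  x=5 (Elwood, w=10) cum 1070
  x=11 (Brookfield, w=30) cum 1100
⇒ x* = 3
y-coordinate, sorted with cumulative weight:
  y=6 (Elwood, w=10) cum 10
  y=6 (Denby, w=60) cum 70
  y=8 (Ashton, w=300) cum 370
  y=8 (Granby, w=225) cum 595  ← median
  y=10 (Calder, w=200) cum 795
  y=12 (Brookfield, w=30) cum 825
  y=12 (Fenton, w=275) cum 1100
⇒ y* = 8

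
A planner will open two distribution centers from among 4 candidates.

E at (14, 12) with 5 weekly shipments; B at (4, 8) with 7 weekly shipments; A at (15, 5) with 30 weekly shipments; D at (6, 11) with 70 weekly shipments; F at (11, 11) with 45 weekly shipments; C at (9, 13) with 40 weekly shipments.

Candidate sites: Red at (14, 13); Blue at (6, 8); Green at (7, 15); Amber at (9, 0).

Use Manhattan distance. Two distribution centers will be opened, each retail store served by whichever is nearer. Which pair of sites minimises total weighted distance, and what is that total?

Evaluate every pair (each demand assigned to the nearer of the two):
  {Red, Blue}: total = 924
  {Red, Green}: total = 1080
  {Blue, Green}: total = 1154
  {Blue, Amber}: total = 1294
  {Green, Amber}: total = 1320
  {Red, Amber}: total = 1491
Best pair: {Red, Blue} with total 924.

{Red, Blue}, total 924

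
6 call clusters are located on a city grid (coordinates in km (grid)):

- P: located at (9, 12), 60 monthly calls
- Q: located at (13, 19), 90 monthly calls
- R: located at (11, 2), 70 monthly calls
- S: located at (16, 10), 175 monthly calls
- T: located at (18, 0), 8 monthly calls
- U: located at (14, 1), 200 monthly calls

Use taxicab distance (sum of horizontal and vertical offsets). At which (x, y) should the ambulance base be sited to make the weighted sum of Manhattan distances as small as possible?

(14, 10)

Manhattan distance separates: Σwᵢ(|x−xᵢ|+|y−yᵢ|) = Σwᵢ|x−xᵢ| + Σwᵢ|y−yᵢ|, so x and y are optimised independently as 1-D weighted medians.
Total weight W = 603; half = 301.5.
x-coordinate, sorted with cumulative weight:
  x=9 (P, w=60) cum 60
  x=11 (R, w=70) cum 130
  x=13 (Q, w=90) cum 220
  x=14 (U, w=200) cum 420  ← median
  x=16 (S, w=175) cum 595
  x=18 (T, w=8) cum 603
⇒ x* = 14
y-coordinate, sorted with cumulative weight:
  y=0 (T, w=8) cum 8
  y=1 (U, w=200) cum 208
  y=2 (R, w=70) cum 278
  y=10 (S, w=175) cum 453  ← median
  y=12 (P, w=60) cum 513
  y=19 (Q, w=90) cum 603
⇒ y* = 10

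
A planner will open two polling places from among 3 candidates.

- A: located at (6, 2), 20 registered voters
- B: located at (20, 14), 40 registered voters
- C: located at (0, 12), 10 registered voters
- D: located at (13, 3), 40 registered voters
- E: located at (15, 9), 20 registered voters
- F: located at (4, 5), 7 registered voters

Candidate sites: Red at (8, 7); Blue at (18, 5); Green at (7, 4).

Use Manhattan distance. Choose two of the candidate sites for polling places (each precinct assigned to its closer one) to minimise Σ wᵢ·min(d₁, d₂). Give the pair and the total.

{Blue, Green}, total 1098

Evaluate every pair (each demand assigned to the nearer of the two):
  {Blue, Green}: total = 1098
  {Red, Blue}: total = 1172
  {Red, Green}: total = 1438
Best pair: {Blue, Green} with total 1098.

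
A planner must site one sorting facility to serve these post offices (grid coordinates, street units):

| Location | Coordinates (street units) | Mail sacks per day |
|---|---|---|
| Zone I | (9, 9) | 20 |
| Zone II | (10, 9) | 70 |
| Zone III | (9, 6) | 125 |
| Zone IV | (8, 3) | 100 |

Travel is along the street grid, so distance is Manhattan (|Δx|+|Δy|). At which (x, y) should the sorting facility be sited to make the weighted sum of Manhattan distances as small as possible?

Manhattan distance separates: Σwᵢ(|x−xᵢ|+|y−yᵢ|) = Σwᵢ|x−xᵢ| + Σwᵢ|y−yᵢ|, so x and y are optimised independently as 1-D weighted medians.
Total weight W = 315; half = 157.5.
x-coordinate, sorted with cumulative weight:
  x=8 (Zone IV, w=100) cum 100
  x=9 (Zone I, w=20) cum 120
  x=9 (Zone III, w=125) cum 245  ← median
  x=10 (Zone II, w=70) cum 315
⇒ x* = 9
y-coordinate, sorted with cumulative weight:
  y=3 (Zone IV, w=100) cum 100
  y=6 (Zone III, w=125) cum 225  ← median
  y=9 (Zone I, w=20) cum 245
  y=9 (Zone II, w=70) cum 315
⇒ y* = 6

(9, 6)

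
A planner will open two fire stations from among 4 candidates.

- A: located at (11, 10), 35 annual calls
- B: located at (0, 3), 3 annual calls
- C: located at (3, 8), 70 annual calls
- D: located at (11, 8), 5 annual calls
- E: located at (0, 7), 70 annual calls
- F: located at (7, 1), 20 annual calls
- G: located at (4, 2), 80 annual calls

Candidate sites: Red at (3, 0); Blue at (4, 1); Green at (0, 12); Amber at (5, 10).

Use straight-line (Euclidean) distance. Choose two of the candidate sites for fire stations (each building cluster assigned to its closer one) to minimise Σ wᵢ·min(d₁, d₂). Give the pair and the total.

{Blue, Amber}, total 1001.2

Evaluate every pair (each demand assigned to the nearer of the two):
  {Blue, Amber}: total = 1001.2
  {Red, Amber}: total = 1121.9
  {Blue, Green}: total = 1294.2
  {Red, Green}: total = 1422.0
  {Red, Blue}: total = 1601.0
  {Green, Amber}: total = 1644.8
Best pair: {Blue, Amber} with total 1001.2.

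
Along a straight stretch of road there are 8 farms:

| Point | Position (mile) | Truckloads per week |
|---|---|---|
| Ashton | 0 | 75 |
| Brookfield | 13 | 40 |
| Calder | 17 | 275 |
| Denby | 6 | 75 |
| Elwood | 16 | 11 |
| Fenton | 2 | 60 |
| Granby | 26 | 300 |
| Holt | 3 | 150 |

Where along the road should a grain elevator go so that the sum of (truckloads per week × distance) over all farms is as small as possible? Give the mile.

For a sum of weighted absolute distances on a line, the optimum is the weighted median (not the mean). Total weight W = 986; half-weight = 493.
Sort by position and accumulate weight:
  mile 0 (Ashton, w=75) → cum 75
  mile 2 (Fenton, w=60) → cum 135
  mile 3 (Holt, w=150) → cum 285
  mile 6 (Denby, w=75) → cum 360
  mile 13 (Brookfield, w=40) → cum 400
  mile 16 (Elwood, w=11) → cum 411
  mile 17 (Calder, w=275) → cum 686  ≥ 493 → median here
  mile 26 (Granby, w=300) → cum 986
Optimal location: mile 17.

x = 17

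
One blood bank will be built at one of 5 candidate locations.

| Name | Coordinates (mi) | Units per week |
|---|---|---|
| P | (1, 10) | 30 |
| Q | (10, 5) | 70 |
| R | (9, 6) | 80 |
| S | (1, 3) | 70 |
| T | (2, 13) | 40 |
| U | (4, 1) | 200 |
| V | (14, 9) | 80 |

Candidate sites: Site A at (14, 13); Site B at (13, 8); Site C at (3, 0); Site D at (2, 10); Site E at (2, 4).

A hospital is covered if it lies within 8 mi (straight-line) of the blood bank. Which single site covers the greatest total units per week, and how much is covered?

Site E, covering 380

Coverage radius r = 8 mi; a point is covered iff (Δx)²+(Δy)² ≤ 8² = 64.
  Site A (14, 13): covers {V} → 80
  Site B (13, 8): covers {Q, R, V} → 230
  Site C (3, 0): covers {S, U} → 270
  Site D (2, 10): covers {P, S, T} → 140
  Site E (2, 4): covers {P, R, S, U} → 380
Maximum coverage at Site E: 380 units per week.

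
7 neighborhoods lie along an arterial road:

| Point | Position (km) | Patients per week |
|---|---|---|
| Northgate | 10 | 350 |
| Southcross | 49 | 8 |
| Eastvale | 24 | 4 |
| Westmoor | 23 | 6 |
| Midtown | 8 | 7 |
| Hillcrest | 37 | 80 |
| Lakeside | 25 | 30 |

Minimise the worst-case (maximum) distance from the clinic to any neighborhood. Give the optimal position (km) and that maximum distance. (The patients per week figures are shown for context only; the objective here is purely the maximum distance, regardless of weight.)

The 1-center on a line is the midpoint of the two extreme points: leftmost at 8, rightmost at 49.
Optimal location = (8 + 49)/2 = 28.5; maximum distance = (49 − 8)/2 = 20.5.

location 28.5, max distance 20.5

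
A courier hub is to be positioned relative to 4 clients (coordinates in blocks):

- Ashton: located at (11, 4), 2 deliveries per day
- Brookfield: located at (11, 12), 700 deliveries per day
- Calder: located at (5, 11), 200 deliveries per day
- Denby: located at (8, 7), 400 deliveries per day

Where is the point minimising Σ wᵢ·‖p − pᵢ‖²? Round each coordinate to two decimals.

(9.16, 10.30)

The minimiser of Σwᵢ‖p−pᵢ‖² is the weighted centroid p* = (Σwᵢpᵢ)/(Σwᵢ).
Σwᵢ = 1302.
Σwᵢxᵢ = 2·11 + 700·11 + 200·5 + 400·8 = 11922.
Σwᵢyᵢ = 2·4 + 700·12 + 200·11 + 400·7 = 13408.
x* = 11922/1302 = 9.16, y* = 13408/1302 = 10.30.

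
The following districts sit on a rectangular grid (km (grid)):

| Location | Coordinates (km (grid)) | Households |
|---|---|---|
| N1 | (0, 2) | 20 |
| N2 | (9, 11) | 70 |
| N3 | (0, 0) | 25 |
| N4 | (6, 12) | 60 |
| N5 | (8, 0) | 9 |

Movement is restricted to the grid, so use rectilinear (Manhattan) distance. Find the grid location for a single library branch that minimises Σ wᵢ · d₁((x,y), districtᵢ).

(6, 11)

Manhattan distance separates: Σwᵢ(|x−xᵢ|+|y−yᵢ|) = Σwᵢ|x−xᵢ| + Σwᵢ|y−yᵢ|, so x and y are optimised independently as 1-D weighted medians.
Total weight W = 184; half = 92.
x-coordinate, sorted with cumulative weight:
  x=0 (N1, w=20) cum 20
  x=0 (N3, w=25) cum 45
  x=6 (N4, w=60) cum 105  ← median
  x=8 (N5, w=9) cum 114
  x=9 (N2, w=70) cum 184
⇒ x* = 6
y-coordinate, sorted with cumulative weight:
  y=0 (N3, w=25) cum 25
  y=0 (N5, w=9) cum 34
  y=2 (N1, w=20) cum 54
  y=11 (N2, w=70) cum 124  ← median
  y=12 (N4, w=60) cum 184
⇒ y* = 11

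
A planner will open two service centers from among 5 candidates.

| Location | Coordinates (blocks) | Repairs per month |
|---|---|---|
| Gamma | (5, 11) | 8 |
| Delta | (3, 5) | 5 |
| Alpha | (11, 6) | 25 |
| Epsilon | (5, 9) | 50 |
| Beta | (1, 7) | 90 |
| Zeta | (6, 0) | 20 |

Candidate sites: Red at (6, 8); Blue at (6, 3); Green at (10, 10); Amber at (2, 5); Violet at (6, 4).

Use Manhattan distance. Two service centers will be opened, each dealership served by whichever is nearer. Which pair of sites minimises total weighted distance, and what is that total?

Evaluate every pair (each demand assigned to the nearer of the two):
  {Red, Amber}: total = 742
  {Amber, Violet}: total = 894
  {Green, Amber}: total = 928
  {Red, Blue}: total = 932
  {Red, Violet}: total = 947
  {Blue, Amber}: total = 957
  {Red, Green}: total = 987
  {Green, Violet}: total = 1293
  {Blue, Violet}: total = 1339
  {Blue, Green}: total = 1368
Best pair: {Red, Amber} with total 742.

{Red, Amber}, total 742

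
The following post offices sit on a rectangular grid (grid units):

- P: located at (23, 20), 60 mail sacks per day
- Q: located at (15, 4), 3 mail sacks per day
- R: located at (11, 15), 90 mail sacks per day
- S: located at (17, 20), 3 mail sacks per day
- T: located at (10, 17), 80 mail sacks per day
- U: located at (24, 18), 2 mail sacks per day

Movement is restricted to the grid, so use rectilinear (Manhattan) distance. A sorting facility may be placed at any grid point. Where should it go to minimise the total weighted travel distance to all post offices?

(11, 17)

Manhattan distance separates: Σwᵢ(|x−xᵢ|+|y−yᵢ|) = Σwᵢ|x−xᵢ| + Σwᵢ|y−yᵢ|, so x and y are optimised independently as 1-D weighted medians.
Total weight W = 238; half = 119.
x-coordinate, sorted with cumulative weight:
  x=10 (T, w=80) cum 80
  x=11 (R, w=90) cum 170  ← median
  x=15 (Q, w=3) cum 173
  x=17 (S, w=3) cum 176
  x=23 (P, w=60) cum 236
  x=24 (U, w=2) cum 238
⇒ x* = 11
y-coordinate, sorted with cumulative weight:
  y=4 (Q, w=3) cum 3
  y=15 (R, w=90) cum 93
  y=17 (T, w=80) cum 173  ← median
  y=18 (U, w=2) cum 175
  y=20 (P, w=60) cum 235
  y=20 (S, w=3) cum 238
⇒ y* = 17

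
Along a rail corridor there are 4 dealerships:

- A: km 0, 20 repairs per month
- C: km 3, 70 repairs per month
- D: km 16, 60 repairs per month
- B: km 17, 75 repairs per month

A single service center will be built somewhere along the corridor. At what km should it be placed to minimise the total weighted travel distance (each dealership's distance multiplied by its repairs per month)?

For a sum of weighted absolute distances on a line, the optimum is the weighted median (not the mean). Total weight W = 225; half-weight = 112.5.
Sort by position and accumulate weight:
  km 0 (A, w=20) → cum 20
  km 3 (C, w=70) → cum 90
  km 16 (D, w=60) → cum 150  ≥ 112.5 → median here
  km 17 (B, w=75) → cum 225
Optimal location: km 16.

x = 16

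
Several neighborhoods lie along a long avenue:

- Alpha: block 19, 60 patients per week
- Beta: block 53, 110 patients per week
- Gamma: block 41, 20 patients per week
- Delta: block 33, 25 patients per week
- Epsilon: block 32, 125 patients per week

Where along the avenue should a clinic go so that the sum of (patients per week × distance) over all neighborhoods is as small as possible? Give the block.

For a sum of weighted absolute distances on a line, the optimum is the weighted median (not the mean). Total weight W = 340; half-weight = 170.
Sort by position and accumulate weight:
  block 19 (Alpha, w=60) → cum 60
  block 32 (Epsilon, w=125) → cum 185  ≥ 170 → median here
  block 33 (Delta, w=25) → cum 210
  block 41 (Gamma, w=20) → cum 230
  block 53 (Beta, w=110) → cum 340
Optimal location: block 32.

x = 32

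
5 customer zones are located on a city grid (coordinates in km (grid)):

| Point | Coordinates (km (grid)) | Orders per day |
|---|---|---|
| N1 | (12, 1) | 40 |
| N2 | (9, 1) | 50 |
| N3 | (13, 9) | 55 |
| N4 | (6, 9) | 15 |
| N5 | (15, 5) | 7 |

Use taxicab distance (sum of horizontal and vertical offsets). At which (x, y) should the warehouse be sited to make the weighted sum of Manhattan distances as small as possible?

Manhattan distance separates: Σwᵢ(|x−xᵢ|+|y−yᵢ|) = Σwᵢ|x−xᵢ| + Σwᵢ|y−yᵢ|, so x and y are optimised independently as 1-D weighted medians.
Total weight W = 167; half = 83.5.
x-coordinate, sorted with cumulative weight:
  x=6 (N4, w=15) cum 15
  x=9 (N2, w=50) cum 65
  x=12 (N1, w=40) cum 105  ← median
  x=13 (N3, w=55) cum 160
  x=15 (N5, w=7) cum 167
⇒ x* = 12
y-coordinate, sorted with cumulative weight:
  y=1 (N1, w=40) cum 40
  y=1 (N2, w=50) cum 90  ← median
  y=5 (N5, w=7) cum 97
  y=9 (N3, w=55) cum 152
  y=9 (N4, w=15) cum 167
⇒ y* = 1

(12, 1)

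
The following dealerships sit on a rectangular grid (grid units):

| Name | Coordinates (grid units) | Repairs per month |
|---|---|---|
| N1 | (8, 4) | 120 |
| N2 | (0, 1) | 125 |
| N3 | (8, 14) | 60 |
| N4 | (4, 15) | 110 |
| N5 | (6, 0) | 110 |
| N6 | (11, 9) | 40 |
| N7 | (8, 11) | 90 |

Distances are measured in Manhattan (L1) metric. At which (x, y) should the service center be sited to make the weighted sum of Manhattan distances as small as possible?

Manhattan distance separates: Σwᵢ(|x−xᵢ|+|y−yᵢ|) = Σwᵢ|x−xᵢ| + Σwᵢ|y−yᵢ|, so x and y are optimised independently as 1-D weighted medians.
Total weight W = 655; half = 327.5.
x-coordinate, sorted with cumulative weight:
  x=0 (N2, w=125) cum 125
  x=4 (N4, w=110) cum 235
  x=6 (N5, w=110) cum 345  ← median
  x=8 (N1, w=120) cum 465
  x=8 (N3, w=60) cum 525
  x=8 (N7, w=90) cum 615
  x=11 (N6, w=40) cum 655
⇒ x* = 6
y-coordinate, sorted with cumulative weight:
  y=0 (N5, w=110) cum 110
  y=1 (N2, w=125) cum 235
  y=4 (N1, w=120) cum 355  ← median
  y=9 (N6, w=40) cum 395
  y=11 (N7, w=90) cum 485
  y=14 (N3, w=60) cum 545
  y=15 (N4, w=110) cum 655
⇒ y* = 4

(6, 4)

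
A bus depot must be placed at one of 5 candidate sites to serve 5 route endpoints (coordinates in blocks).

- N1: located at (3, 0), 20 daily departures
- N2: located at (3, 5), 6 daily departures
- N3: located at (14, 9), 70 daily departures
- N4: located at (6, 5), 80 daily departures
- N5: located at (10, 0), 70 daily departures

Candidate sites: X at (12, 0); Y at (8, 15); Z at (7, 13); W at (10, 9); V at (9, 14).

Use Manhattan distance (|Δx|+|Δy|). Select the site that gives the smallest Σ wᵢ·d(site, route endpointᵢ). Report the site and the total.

W, total 1936 blocks

Total weighted distance at each candidate:
  X (12, 0): total = 2054
  Y (8, 15): total = 3480
  Z (7, 13): total = 3022
  W (10, 9): total = 1936
  V (9, 14): total = 3200
Minimum is at W with total 1936 blocks.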